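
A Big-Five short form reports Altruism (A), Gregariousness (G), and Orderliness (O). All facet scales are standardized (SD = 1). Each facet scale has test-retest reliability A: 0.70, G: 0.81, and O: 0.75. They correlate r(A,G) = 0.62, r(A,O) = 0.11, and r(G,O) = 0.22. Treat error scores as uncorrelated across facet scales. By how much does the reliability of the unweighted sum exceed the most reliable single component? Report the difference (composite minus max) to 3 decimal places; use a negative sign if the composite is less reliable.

Var(sum) = 3 + 1.9 = 4.9; true-score variance = 2.26 + 1.9 = 4.16; composite reliability = 0.8490.
Max component reliability = 0.8100.
Difference = 0.8490 − 0.8100 = 0.039.

0.039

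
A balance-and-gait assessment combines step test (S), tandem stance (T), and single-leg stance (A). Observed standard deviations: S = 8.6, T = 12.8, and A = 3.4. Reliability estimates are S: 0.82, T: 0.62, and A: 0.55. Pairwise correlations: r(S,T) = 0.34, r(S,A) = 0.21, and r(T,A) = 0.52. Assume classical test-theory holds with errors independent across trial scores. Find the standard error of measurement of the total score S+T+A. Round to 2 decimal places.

8.99

Var(total) = 249.36 + 132.396 = 381.756.
True-score variance = 168.586 + 132.396 = 300.982, so reliability = 0.7884.
Error variance = 381.756 − 300.982 = 80.774; SEM = √80.774 = 8.99.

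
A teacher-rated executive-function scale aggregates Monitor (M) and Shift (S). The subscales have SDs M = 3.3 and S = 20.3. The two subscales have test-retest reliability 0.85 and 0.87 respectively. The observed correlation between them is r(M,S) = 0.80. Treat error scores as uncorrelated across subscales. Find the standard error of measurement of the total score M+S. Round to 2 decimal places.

Var(total) = 422.98 + 107.184 = 530.164.
True-score variance = 367.775 + 107.184 = 474.959, so reliability = 0.8959.
Error variance = 530.164 − 474.959 = 55.2052; SEM = √55.2052 = 7.43.

7.43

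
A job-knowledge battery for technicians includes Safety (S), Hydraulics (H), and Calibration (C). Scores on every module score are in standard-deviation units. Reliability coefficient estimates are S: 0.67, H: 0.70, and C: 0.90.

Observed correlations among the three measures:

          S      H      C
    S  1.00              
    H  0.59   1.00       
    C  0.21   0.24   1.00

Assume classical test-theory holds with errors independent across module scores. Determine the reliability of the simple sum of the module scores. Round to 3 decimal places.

Var(S+H+C) = 3 + 2·[0.59 + 0.21 + 0.24] = 3 + 2.08 = 5.08.
Under uncorrelated errors the observed covariances equal the true-score covariances, so only the own-variance terms attenuate.
True-score variance = [0.67 + 0.70 + 0.90] + 2.08 = 2.27 + 2.08 = 4.35.
Reliability = 4.35 / 5.08 = 0.856.

0.856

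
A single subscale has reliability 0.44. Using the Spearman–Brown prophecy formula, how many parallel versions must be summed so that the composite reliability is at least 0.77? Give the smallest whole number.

5

k ≥ ρ*(1−ρ₁)/(ρ₁(1−ρ*)) = 0.77·0.56 / (0.44·0.23) = 4.261.
Smallest integer k = 5.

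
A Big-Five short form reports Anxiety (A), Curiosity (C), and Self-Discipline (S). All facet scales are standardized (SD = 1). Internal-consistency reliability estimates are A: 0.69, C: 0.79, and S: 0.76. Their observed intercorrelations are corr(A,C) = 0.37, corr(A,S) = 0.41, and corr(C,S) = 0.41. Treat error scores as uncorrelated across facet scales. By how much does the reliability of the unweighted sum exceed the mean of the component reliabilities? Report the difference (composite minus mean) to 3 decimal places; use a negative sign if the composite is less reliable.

Var(sum) = 3 + 2.38 = 5.38; true-score variance = 2.24 + 2.38 = 4.62; composite reliability = 0.8587.
Mean component reliability = 0.7467.
Difference = 0.8587 − 0.7467 = 0.112.

0.112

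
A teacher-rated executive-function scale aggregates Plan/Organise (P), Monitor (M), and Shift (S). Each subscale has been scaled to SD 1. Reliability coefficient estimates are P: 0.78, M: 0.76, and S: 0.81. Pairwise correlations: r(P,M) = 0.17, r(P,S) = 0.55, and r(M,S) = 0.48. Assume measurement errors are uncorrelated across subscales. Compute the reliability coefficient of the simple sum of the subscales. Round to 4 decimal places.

Var(P+M+S) = 3 + 2·[0.17 + 0.55 + 0.48] = 3 + 2.4 = 5.4.
With uncorrelated errors the cross-covariances are all true-score covariance, so they carry over unchanged; only the diagonal terms shrink to ρᵢσᵢ².
True-score variance = [0.78 + 0.76 + 0.81] + 2.4 = 2.35 + 2.4 = 4.75.
Reliability = 4.75 / 5.4 = 0.8796.

0.8796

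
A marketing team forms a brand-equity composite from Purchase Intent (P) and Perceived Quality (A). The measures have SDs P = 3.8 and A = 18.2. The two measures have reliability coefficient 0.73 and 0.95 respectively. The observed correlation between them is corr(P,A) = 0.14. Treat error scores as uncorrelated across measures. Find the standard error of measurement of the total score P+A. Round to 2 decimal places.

4.52

Var(total) = 345.68 + 19.3648 = 365.045.
True-score variance = 325.219 + 19.3648 = 344.584, so reliability = 0.9439.
Error variance = 365.045 − 344.584 = 20.4608; SEM = √20.4608 = 4.52.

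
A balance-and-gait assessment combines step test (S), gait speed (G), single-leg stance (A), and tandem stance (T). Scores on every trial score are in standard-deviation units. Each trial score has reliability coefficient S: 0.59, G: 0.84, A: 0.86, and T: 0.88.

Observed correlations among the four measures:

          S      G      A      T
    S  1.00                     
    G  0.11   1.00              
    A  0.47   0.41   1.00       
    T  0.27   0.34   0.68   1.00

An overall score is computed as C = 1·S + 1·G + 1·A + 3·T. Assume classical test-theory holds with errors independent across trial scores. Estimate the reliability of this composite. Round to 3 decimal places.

0.918

Var(C) = 1 + 1 + 1 + 3² + 2·[0.11 + 0.47 + 3·0.27 + 0.41 + 3·0.34 + 3·0.68] = 12 + 9.72 = 21.72.
Because errors are independent across components, Cov(Tᵢ,Tⱼ) = Cov(Xᵢ,Xⱼ); the off-diagonal part of the true-score variance is the same as above.
True-score variance = [0.59 + 0.84 + 0.86 + 3²·0.88] + 9.72 = 10.21 + 9.72 = 19.93.
Reliability = 19.93 / 21.72 = 0.918.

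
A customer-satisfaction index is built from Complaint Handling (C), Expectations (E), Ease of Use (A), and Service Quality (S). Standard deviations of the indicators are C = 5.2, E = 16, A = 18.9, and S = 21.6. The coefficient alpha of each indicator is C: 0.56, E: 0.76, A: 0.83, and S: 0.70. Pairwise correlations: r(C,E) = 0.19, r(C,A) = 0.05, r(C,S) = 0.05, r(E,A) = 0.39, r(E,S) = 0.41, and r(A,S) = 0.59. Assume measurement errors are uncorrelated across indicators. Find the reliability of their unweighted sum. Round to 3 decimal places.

0.873

Var(C+E+A+S) = 5.2² + 16² + 18.9² + 21.6² + 2·[5.2·16·0.19 + 5.2·18.9·0.05 + 5.2·21.6·0.05 + 16·18.9·0.39 + 16·21.6·0.41 + 18.9·21.6·0.59] = 1106.81 + 1053.66 = 2160.47.
With uncorrelated errors the cross-covariances are all true-score covariance, so they carry over unchanged; only the diagonal terms shrink to ρᵢσᵢ².
True-score variance = [5.2²·0.56 + 16²·0.76 + 18.9²·0.83 + 21.6²·0.70] + 1053.66 = 832.779 + 1053.66 = 1886.44.
Reliability = 1886.44 / 2160.47 = 0.873.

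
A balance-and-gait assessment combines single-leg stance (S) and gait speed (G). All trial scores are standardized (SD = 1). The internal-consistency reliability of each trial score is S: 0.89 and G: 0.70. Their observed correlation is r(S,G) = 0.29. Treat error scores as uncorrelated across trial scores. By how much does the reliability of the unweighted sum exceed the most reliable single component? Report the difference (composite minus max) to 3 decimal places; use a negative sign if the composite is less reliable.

Var(sum) = 2 + 0.58 = 2.58; true-score variance = 1.59 + 0.58 = 2.17; composite reliability = 0.8411.
Max component reliability = 0.8900.
Difference = 0.8411 − 0.8900 = -0.049.

-0.049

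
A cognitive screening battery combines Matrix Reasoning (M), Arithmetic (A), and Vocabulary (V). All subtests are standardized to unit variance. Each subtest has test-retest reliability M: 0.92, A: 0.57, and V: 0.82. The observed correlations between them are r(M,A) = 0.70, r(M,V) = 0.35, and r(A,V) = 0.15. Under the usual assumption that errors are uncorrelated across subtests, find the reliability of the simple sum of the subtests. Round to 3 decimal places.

Var(M+A+V) = 3 + 2·[0.70 + 0.35 + 0.15] = 3 + 2.4 = 5.4.
Because errors are independent across components, Cov(Tᵢ,Tⱼ) = Cov(Xᵢ,Xⱼ); the off-diagonal part of the true-score variance is the same as above.
True-score variance = [0.92 + 0.57 + 0.82] + 2.4 = 2.31 + 2.4 = 4.71.
Reliability = 4.71 / 5.4 = 0.872.

0.872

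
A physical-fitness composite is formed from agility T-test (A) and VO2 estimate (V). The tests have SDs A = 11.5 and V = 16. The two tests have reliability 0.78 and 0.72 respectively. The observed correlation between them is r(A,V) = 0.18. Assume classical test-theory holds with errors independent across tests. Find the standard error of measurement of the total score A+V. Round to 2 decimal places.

10.04

Var(total) = 388.25 + 66.24 = 454.49.
True-score variance = 287.475 + 66.24 = 353.715, so reliability = 0.7783.
Error variance = 454.49 − 353.715 = 100.775; SEM = √100.775 = 10.04.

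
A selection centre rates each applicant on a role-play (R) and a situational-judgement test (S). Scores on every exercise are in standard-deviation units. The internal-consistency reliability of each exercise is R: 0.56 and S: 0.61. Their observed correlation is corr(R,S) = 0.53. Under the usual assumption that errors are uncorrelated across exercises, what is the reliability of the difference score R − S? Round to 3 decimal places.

Var(R−S) = 1 + 1 − 2·0.53 = 2 − 1.06 = 0.94.
Because errors are independent across components, Cov(Tᵢ,Tⱼ) = Cov(Xᵢ,Xⱼ); the off-diagonal part of the true-score variance is the same as above.
True-score variance = [0.56 + 0.61] − 1.06 = 1.17 − 1.06 = 0.11.
Reliability = 0.11 / 0.94 = 0.117.

0.117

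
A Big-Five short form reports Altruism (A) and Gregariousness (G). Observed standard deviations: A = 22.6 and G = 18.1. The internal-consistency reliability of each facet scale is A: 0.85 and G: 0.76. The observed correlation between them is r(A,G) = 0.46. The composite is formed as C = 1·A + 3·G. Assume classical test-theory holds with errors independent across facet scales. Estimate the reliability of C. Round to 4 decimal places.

0.8291

Var(C) = 22.6² + 3²·18.1² + 2·[3·22.6·18.1·0.46] = 3459.25 + 1129.01 = 4588.26.
Under uncorrelated errors the observed covariances equal the true-score covariances, so only the own-variance terms attenuate.
True-score variance = [22.6²·0.85 + 3²·18.1²·0.76] + 1129.01 = 2675 + 1129.01 = 3804.
Reliability = 3804 / 4588.26 = 0.8291.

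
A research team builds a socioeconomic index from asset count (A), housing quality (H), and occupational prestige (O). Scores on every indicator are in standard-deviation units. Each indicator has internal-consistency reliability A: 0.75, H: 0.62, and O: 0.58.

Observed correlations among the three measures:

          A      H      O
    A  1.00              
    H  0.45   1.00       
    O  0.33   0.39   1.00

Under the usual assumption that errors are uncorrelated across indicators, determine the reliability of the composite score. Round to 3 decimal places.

0.803

Var(A+H+O) = 3 + 2·[0.45 + 0.33 + 0.39] = 3 + 2.34 = 5.34.
Because errors are independent across components, Cov(Tᵢ,Tⱼ) = Cov(Xᵢ,Xⱼ); the off-diagonal part of the true-score variance is the same as above.
True-score variance = [0.75 + 0.62 + 0.58] + 2.34 = 1.95 + 2.34 = 4.29.
Reliability = 4.29 / 5.34 = 0.803.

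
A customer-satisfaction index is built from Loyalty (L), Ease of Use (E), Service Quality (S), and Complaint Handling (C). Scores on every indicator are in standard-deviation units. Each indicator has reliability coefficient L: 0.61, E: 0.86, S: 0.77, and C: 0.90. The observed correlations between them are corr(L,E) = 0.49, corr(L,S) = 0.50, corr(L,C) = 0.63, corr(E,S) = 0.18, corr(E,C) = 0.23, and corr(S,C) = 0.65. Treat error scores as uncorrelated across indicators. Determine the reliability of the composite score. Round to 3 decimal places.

0.908

Var(L+E+S+C) = 4 + 2·[0.49 + 0.50 + 0.63 + 0.18 + 0.23 + 0.65] = 4 + 5.36 = 9.36.
With uncorrelated errors the cross-covariances are all true-score covariance, so they carry over unchanged; only the diagonal terms shrink to ρᵢσᵢ².
True-score variance = [0.61 + 0.86 + 0.77 + 0.90] + 5.36 = 3.14 + 5.36 = 8.5.
Reliability = 8.5 / 9.36 = 0.908.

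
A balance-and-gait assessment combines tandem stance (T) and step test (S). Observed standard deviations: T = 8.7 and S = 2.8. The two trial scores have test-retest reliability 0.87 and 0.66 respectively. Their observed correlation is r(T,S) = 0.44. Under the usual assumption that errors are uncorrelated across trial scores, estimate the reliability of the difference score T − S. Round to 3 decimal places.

0.799

Var(T−S) = 8.7² + 2.8² − 2·8.7·2.8·0.44 = 83.53 − 21.4368 = 62.0932.
Under uncorrelated errors the observed covariances equal the true-score covariances, so only the own-variance terms attenuate.
True-score variance = [8.7²·0.87 + 2.8²·0.66] − 21.4368 = 71.0247 − 21.4368 = 49.5879.
Reliability = 49.5879 / 62.0932 = 0.799.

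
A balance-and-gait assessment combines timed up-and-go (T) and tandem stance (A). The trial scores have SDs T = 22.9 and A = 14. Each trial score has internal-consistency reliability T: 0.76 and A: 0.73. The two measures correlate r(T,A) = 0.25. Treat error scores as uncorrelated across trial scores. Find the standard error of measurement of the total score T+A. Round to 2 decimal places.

13.37

Var(total) = 720.41 + 160.3 = 880.71.
True-score variance = 541.632 + 160.3 = 701.932, so reliability = 0.7970.
Error variance = 880.71 − 701.932 = 178.778; SEM = √178.778 = 13.37.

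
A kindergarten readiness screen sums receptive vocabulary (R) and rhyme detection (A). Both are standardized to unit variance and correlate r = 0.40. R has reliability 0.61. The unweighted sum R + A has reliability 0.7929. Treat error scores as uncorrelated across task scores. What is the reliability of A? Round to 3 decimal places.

Var(R+A) = 2 + 2·0.40 = 2.800.
True-score variance = ρ_R + ρ_A + 2·0.40, so 0.7929 = (0.61 + ρ_A + 0.80) / 2.800.
ρ_A = 0.7929·2.800 − 0.61 − 0.80 = 0.810.

0.810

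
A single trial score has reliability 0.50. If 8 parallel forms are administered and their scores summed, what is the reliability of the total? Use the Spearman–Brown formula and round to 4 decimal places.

0.8889

ρ_k = kρ / (1 + (k−1)ρ) = 8·0.50 / (1 + 7·0.50) = 4.000 / 4.500 = 0.8889.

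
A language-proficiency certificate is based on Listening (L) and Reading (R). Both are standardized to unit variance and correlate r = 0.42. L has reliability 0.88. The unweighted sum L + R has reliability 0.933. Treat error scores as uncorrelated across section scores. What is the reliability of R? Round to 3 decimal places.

Var(L+R) = 2 + 2·0.42 = 2.840.
True-score variance = ρ_L + ρ_R + 2·0.42, so 0.933 = (0.88 + ρ_R + 0.84) / 2.840.
ρ_R = 0.933·2.840 − 0.88 − 0.84 = 0.930.

0.930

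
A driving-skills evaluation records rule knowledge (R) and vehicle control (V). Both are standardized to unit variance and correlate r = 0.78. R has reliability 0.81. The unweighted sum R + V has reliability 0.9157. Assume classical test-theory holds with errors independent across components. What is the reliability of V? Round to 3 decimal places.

0.890

Var(R+V) = 2 + 2·0.78 = 3.560.
True-score variance = ρ_R + ρ_V + 2·0.78, so 0.9157 = (0.81 + ρ_V + 1.56) / 3.560.
ρ_V = 0.9157·3.560 − 0.81 − 1.56 = 0.890.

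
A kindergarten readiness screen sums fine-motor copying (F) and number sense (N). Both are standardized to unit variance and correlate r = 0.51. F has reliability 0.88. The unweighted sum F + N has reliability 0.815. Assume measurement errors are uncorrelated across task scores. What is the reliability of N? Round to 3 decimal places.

0.561

Var(F+N) = 2 + 2·0.51 = 3.020.
True-score variance = ρ_F + ρ_N + 2·0.51, so 0.815 = (0.88 + ρ_N + 1.02) / 3.020.
ρ_N = 0.815·3.020 − 0.88 − 1.02 = 0.561.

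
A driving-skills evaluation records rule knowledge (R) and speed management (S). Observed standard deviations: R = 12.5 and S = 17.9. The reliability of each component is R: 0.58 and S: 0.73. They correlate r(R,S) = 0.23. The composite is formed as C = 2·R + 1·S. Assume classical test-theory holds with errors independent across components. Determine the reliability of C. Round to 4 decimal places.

0.6968

Var(C) = 2²·12.5² + 17.9² + 2·[2·12.5·17.9·0.23] = 945.41 + 205.85 = 1151.26.
Under uncorrelated errors the observed covariances equal the true-score covariances, so only the own-variance terms attenuate.
True-score variance = [2²·12.5²·0.58 + 17.9²·0.73] + 205.85 = 596.399 + 205.85 = 802.249.
Reliability = 802.249 / 1151.26 = 0.6968.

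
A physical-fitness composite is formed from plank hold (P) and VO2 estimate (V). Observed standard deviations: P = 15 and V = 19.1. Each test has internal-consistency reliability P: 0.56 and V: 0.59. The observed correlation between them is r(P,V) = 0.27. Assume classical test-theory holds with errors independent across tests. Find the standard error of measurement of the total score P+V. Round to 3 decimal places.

15.766

Var(total) = 589.81 + 154.71 = 744.52.
True-score variance = 341.238 + 154.71 = 495.948, so reliability = 0.6661.
Error variance = 744.52 − 495.948 = 248.572; SEM = √248.572 = 15.766.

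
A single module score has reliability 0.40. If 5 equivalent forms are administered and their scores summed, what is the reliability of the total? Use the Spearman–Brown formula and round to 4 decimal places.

0.7692

ρ_k = kρ / (1 + (k−1)ρ) = 5·0.40 / (1 + 4·0.40) = 2.000 / 2.600 = 0.7692.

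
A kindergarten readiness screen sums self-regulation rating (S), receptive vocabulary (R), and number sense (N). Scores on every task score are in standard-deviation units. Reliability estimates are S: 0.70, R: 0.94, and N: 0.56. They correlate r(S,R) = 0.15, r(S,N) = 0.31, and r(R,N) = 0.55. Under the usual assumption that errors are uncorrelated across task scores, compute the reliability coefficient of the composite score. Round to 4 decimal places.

0.8406

Var(S+R+N) = 3 + 2·[0.15 + 0.31 + 0.55] = 3 + 2.02 = 5.02.
Under uncorrelated errors the observed covariances equal the true-score covariances, so only the own-variance terms attenuate.
True-score variance = [0.70 + 0.94 + 0.56] + 2.02 = 2.2 + 2.02 = 4.22.
Reliability = 4.22 / 5.02 = 0.8406.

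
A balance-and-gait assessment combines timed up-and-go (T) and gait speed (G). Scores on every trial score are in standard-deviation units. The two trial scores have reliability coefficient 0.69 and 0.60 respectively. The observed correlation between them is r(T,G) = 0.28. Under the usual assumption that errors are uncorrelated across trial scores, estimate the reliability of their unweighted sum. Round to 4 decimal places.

Var(T+G) = 2 + 2·[0.28] = 2 + 0.56 = 2.56.
Because errors are independent across components, Cov(Tᵢ,Tⱼ) = Cov(Xᵢ,Xⱼ); the off-diagonal part of the true-score variance is the same as above.
True-score variance = [0.69 + 0.60] + 0.56 = 1.29 + 0.56 = 1.85.
Reliability = 1.85 / 2.56 = 0.7227.

0.7227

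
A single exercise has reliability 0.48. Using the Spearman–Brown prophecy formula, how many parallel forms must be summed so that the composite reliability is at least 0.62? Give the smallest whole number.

k ≥ ρ*(1−ρ₁)/(ρ₁(1−ρ*)) = 0.62·0.52 / (0.48·0.38) = 1.768.
Smallest integer k = 2.

2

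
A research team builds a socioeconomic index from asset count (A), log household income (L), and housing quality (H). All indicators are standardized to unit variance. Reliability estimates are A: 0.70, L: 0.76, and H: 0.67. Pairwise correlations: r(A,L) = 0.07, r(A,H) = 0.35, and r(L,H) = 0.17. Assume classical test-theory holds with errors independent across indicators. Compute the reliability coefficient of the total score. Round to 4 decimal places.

Var(A+L+H) = 3 + 2·[0.07 + 0.35 + 0.17] = 3 + 1.18 = 4.18.
Because errors are independent across components, Cov(Tᵢ,Tⱼ) = Cov(Xᵢ,Xⱼ); the off-diagonal part of the true-score variance is the same as above.
True-score variance = [0.70 + 0.76 + 0.67] + 1.18 = 2.13 + 1.18 = 3.31.
Reliability = 3.31 / 4.18 = 0.7919.

0.7919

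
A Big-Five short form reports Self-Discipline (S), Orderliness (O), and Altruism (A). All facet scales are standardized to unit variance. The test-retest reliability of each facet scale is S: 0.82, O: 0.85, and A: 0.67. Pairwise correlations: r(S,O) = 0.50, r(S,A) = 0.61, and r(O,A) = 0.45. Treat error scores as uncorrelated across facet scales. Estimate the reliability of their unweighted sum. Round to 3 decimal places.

0.892

Var(S+O+A) = 3 + 2·[0.50 + 0.61 + 0.45] = 3 + 3.12 = 6.12.
Because errors are independent across components, Cov(Tᵢ,Tⱼ) = Cov(Xᵢ,Xⱼ); the off-diagonal part of the true-score variance is the same as above.
True-score variance = [0.82 + 0.85 + 0.67] + 3.12 = 2.34 + 3.12 = 5.46.
Reliability = 5.46 / 6.12 = 0.892.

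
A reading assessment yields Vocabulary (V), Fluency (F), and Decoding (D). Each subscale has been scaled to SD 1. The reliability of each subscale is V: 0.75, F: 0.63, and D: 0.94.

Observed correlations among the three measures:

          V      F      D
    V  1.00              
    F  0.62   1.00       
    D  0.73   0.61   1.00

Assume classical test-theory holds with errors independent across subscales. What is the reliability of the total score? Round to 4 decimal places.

0.9017

Var(V+F+D) = 3 + 2·[0.62 + 0.73 + 0.61] = 3 + 3.92 = 6.92.
With uncorrelated errors the cross-covariances are all true-score covariance, so they carry over unchanged; only the diagonal terms shrink to ρᵢσᵢ².
True-score variance = [0.75 + 0.63 + 0.94] + 3.92 = 2.32 + 3.92 = 6.24.
Reliability = 6.24 / 6.92 = 0.9017.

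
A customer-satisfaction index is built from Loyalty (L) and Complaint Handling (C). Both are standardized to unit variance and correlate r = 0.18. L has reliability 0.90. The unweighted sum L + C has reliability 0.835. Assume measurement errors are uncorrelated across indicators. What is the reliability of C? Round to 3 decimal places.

Var(L+C) = 2 + 2·0.18 = 2.360.
True-score variance = ρ_L + ρ_C + 2·0.18, so 0.835 = (0.90 + ρ_C + 0.36) / 2.360.
ρ_C = 0.835·2.360 − 0.90 − 0.36 = 0.711.

0.711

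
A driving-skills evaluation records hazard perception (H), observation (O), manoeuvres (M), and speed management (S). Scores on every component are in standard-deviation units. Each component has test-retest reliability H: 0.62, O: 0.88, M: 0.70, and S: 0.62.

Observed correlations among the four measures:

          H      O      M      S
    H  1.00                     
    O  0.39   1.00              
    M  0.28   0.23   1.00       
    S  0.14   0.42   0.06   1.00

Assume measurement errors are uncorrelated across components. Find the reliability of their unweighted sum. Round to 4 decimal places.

0.8324

Var(H+O+M+S) = 4 + 2·[0.39 + 0.28 + 0.14 + 0.23 + 0.42 + 0.06] = 4 + 3.04 = 7.04.
With uncorrelated errors the cross-covariances are all true-score covariance, so they carry over unchanged; only the diagonal terms shrink to ρᵢσᵢ².
True-score variance = [0.62 + 0.88 + 0.70 + 0.62] + 3.04 = 2.82 + 3.04 = 5.86.
Reliability = 5.86 / 7.04 = 0.8324.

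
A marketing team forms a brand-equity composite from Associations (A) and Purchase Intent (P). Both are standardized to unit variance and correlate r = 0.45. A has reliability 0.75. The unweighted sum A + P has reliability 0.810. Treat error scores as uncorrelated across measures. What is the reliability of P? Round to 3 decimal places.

0.699

Var(A+P) = 2 + 2·0.45 = 2.900.
True-score variance = ρ_A + ρ_P + 2·0.45, so 0.810 = (0.75 + ρ_P + 0.90) / 2.900.
ρ_P = 0.810·2.900 − 0.75 − 0.90 = 0.699.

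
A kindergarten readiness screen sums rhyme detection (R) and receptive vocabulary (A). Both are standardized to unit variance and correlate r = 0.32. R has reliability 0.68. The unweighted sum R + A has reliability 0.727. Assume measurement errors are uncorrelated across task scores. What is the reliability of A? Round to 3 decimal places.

0.599

Var(R+A) = 2 + 2·0.32 = 2.640.
True-score variance = ρ_R + ρ_A + 2·0.32, so 0.727 = (0.68 + ρ_A + 0.64) / 2.640.
ρ_A = 0.727·2.640 − 0.68 − 0.64 = 0.599.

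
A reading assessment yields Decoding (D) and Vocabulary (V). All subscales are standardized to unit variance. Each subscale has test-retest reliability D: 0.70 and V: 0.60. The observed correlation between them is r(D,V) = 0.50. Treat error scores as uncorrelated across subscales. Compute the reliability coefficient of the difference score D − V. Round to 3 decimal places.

0.300

Var(D−V) = 1 + 1 − 2·0.50 = 2 − 1 = 1.
Under uncorrelated errors the observed covariances equal the true-score covariances, so only the own-variance terms attenuate.
True-score variance = [0.70 + 0.60] − 1 = 1.3 − 1 = 0.3.
Reliability = 0.3 / 1 = 0.300.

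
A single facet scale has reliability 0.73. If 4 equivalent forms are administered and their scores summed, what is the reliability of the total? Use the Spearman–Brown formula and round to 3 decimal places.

ρ_k = kρ / (1 + (k−1)ρ) = 4·0.73 / (1 + 3·0.73) = 2.920 / 3.190 = 0.915.

0.915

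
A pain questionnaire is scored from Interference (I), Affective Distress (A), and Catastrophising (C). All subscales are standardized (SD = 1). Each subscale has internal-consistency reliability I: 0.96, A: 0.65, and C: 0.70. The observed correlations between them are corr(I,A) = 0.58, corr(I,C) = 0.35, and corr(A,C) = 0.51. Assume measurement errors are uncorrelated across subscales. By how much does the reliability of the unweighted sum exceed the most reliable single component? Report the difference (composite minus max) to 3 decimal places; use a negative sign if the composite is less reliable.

-0.077

Var(sum) = 3 + 2.88 = 5.88; true-score variance = 2.31 + 2.88 = 5.19; composite reliability = 0.8827.
Max component reliability = 0.9600.
Difference = 0.8827 − 0.9600 = -0.077.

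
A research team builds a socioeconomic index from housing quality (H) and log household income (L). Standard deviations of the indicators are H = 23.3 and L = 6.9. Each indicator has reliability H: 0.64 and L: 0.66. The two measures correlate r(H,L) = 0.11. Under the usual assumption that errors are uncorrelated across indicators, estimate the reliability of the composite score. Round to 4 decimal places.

Var(H+L) = 23.3² + 6.9² + 2·[23.3·6.9·0.11] = 590.5 + 35.3694 = 625.869.
With uncorrelated errors the cross-covariances are all true-score covariance, so they carry over unchanged; only the diagonal terms shrink to ρᵢσᵢ².
True-score variance = [23.3²·0.64 + 6.9²·0.66] + 35.3694 = 378.872 + 35.3694 = 414.242.
Reliability = 414.242 / 625.869 = 0.6619.

0.6619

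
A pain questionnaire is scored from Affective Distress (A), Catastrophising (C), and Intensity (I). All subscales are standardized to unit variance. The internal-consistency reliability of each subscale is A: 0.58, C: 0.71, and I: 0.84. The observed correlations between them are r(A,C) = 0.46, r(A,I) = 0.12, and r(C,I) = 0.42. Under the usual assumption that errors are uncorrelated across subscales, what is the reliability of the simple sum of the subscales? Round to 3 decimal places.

0.826

Var(A+C+I) = 3 + 2·[0.46 + 0.12 + 0.42] = 3 + 2 = 5.
With uncorrelated errors the cross-covariances are all true-score covariance, so they carry over unchanged; only the diagonal terms shrink to ρᵢσᵢ².
True-score variance = [0.58 + 0.71 + 0.84] + 2 = 2.13 + 2 = 4.13.
Reliability = 4.13 / 5 = 0.826.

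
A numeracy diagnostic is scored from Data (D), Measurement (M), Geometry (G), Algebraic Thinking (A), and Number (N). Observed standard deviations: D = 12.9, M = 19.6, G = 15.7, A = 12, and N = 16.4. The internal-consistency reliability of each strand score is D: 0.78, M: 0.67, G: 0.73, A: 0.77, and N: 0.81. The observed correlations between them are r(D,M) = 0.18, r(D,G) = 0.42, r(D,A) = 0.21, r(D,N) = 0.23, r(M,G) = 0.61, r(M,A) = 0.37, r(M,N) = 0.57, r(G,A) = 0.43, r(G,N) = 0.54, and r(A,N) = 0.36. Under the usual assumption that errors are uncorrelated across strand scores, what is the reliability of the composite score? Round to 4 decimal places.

0.8997

Var(D+M+G+A+N) = 12.9² + 19.6² + 15.7² + 12² + 16.4² + 2·[12.9·19.6·0.18 + 12.9·15.7·0.42 + 12.9·12·0.21 + 12.9·16.4·0.23 + 19.6·15.7·0.61 + 19.6·12·0.37 + 19.6·16.4·0.57 + 15.7·12·0.43 + 15.7·16.4·0.54 + 12·16.4·0.36] = 1210.02 + 1921.19 = 3131.21.
With uncorrelated errors the cross-covariances are all true-score covariance, so they carry over unchanged; only the diagonal terms shrink to ρᵢσᵢ².
True-score variance = [12.9²·0.78 + 19.6²·0.67 + 15.7²·0.73 + 12²·0.77 + 16.4²·0.81] + 1921.19 = 895.862 + 1921.19 = 2817.05.
Reliability = 2817.05 / 3131.21 = 0.8997.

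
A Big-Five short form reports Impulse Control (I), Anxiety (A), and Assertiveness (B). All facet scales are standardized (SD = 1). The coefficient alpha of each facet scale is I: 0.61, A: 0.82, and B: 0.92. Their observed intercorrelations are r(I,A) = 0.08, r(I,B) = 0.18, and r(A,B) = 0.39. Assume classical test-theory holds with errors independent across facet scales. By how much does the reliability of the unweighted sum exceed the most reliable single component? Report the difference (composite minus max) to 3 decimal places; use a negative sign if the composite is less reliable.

Var(sum) = 3 + 1.3 = 4.3; true-score variance = 2.35 + 1.3 = 3.65; composite reliability = 0.8488.
Max component reliability = 0.9200.
Difference = 0.8488 − 0.9200 = -0.071.

-0.071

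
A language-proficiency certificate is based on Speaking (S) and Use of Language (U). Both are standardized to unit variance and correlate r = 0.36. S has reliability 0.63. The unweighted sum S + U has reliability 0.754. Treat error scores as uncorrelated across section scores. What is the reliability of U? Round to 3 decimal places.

0.701

Var(S+U) = 2 + 2·0.36 = 2.720.
True-score variance = ρ_S + ρ_U + 2·0.36, so 0.754 = (0.63 + ρ_U + 0.72) / 2.720.
ρ_U = 0.754·2.720 − 0.63 − 0.72 = 0.701.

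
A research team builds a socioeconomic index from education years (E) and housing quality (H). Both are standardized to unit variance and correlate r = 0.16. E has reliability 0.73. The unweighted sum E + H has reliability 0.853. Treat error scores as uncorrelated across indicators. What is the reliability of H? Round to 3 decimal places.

Var(E+H) = 2 + 2·0.16 = 2.320.
True-score variance = ρ_E + ρ_H + 2·0.16, so 0.853 = (0.73 + ρ_H + 0.32) / 2.320.
ρ_H = 0.853·2.320 − 0.73 − 0.32 = 0.929.

0.929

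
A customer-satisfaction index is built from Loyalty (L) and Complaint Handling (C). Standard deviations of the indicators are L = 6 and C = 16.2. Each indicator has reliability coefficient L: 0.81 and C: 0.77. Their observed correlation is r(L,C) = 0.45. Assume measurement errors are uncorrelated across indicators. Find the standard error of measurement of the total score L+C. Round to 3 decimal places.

8.198

Var(total) = 298.44 + 87.48 = 385.92.
True-score variance = 231.239 + 87.48 = 318.719, so reliability = 0.8259.
Error variance = 385.92 − 318.719 = 67.2012; SEM = √67.2012 = 8.198.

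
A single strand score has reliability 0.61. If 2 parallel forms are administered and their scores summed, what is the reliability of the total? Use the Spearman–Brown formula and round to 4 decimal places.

ρ_k = kρ / (1 + (k−1)ρ) = 2·0.61 / (1 + 1·0.61) = 1.220 / 1.610 = 0.7578.

0.7578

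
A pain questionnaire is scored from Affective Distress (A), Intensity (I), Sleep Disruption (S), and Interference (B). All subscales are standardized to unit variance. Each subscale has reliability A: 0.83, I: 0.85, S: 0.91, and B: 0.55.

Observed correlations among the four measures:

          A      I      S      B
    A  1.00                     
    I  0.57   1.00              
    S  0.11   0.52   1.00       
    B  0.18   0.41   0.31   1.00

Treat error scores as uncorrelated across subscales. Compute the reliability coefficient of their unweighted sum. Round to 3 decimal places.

0.895

Var(A+I+S+B) = 4 + 2·[0.57 + 0.11 + 0.18 + 0.52 + 0.41 + 0.31] = 4 + 4.2 = 8.2.
Under uncorrelated errors the observed covariances equal the true-score covariances, so only the own-variance terms attenuate.
True-score variance = [0.83 + 0.85 + 0.91 + 0.55] + 4.2 = 3.14 + 4.2 = 7.34.
Reliability = 7.34 / 8.2 = 0.895.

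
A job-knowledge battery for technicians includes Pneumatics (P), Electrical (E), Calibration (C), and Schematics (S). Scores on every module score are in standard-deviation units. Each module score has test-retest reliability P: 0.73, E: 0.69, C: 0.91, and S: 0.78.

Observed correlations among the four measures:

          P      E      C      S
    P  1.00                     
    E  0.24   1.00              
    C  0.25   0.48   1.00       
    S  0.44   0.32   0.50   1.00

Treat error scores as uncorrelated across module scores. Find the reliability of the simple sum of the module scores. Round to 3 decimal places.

0.895

Var(P+E+C+S) = 4 + 2·[0.24 + 0.25 + 0.44 + 0.48 + 0.32 + 0.50] = 4 + 4.46 = 8.46.
Because errors are independent across components, Cov(Tᵢ,Tⱼ) = Cov(Xᵢ,Xⱼ); the off-diagonal part of the true-score variance is the same as above.
True-score variance = [0.73 + 0.69 + 0.91 + 0.78] + 4.46 = 3.11 + 4.46 = 7.57.
Reliability = 7.57 / 8.46 = 0.895.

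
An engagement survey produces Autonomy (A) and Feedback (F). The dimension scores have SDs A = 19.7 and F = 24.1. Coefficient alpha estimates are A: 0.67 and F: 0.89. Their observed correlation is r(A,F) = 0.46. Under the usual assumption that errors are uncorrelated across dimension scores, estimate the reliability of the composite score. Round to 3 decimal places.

0.863

Var(A+F) = 19.7² + 24.1² + 2·[19.7·24.1·0.46] = 968.9 + 436.788 = 1405.69.
Because errors are independent across components, Cov(Tᵢ,Tⱼ) = Cov(Xᵢ,Xⱼ); the off-diagonal part of the true-score variance is the same as above.
True-score variance = [19.7²·0.67 + 24.1²·0.89] + 436.788 = 776.941 + 436.788 = 1213.73.
Reliability = 1213.73 / 1405.69 = 0.863.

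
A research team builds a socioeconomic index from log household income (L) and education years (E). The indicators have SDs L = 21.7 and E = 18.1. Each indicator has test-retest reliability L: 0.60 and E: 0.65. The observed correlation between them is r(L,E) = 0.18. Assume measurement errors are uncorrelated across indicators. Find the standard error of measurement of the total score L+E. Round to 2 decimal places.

17.41

Var(total) = 798.5 + 141.397 = 939.897.
True-score variance = 495.481 + 141.397 = 636.878, so reliability = 0.6776.
Error variance = 939.897 − 636.878 = 303.019; SEM = √303.019 = 17.41.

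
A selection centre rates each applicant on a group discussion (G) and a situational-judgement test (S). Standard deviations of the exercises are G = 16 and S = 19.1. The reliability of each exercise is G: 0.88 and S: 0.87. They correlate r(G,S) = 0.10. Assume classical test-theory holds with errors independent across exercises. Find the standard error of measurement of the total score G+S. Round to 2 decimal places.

Var(total) = 620.81 + 61.12 = 681.93.
True-score variance = 542.665 + 61.12 = 603.785, so reliability = 0.8854.
Error variance = 681.93 − 603.785 = 78.1453; SEM = √78.1453 = 8.84.

8.84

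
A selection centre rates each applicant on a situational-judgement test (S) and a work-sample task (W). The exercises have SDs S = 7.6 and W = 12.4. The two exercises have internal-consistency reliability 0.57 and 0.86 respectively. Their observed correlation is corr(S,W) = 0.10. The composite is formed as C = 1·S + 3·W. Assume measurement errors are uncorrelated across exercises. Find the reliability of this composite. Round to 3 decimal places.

0.854

Var(C) = 7.6² + 3²·12.4² + 2·[3·7.6·12.4·0.10] = 1441.6 + 56.544 = 1498.14.
With uncorrelated errors the cross-covariances are all true-score covariance, so they carry over unchanged; only the diagonal terms shrink to ρᵢσᵢ².
True-score variance = [7.6²·0.57 + 3²·12.4²·0.86] + 56.544 = 1223.03 + 56.544 = 1279.57.
Reliability = 1279.57 / 1498.14 = 0.854.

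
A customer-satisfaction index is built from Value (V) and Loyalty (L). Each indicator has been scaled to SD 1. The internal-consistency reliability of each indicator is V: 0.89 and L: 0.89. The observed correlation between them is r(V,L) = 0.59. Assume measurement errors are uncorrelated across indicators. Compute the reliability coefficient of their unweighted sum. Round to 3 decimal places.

0.931

Var(V+L) = 2 + 2·[0.59] = 2 + 1.18 = 3.18.
Because errors are independent across components, Cov(Tᵢ,Tⱼ) = Cov(Xᵢ,Xⱼ); the off-diagonal part of the true-score variance is the same as above.
True-score variance = [0.89 + 0.89] + 1.18 = 1.78 + 1.18 = 2.96.
Reliability = 2.96 / 3.18 = 0.931.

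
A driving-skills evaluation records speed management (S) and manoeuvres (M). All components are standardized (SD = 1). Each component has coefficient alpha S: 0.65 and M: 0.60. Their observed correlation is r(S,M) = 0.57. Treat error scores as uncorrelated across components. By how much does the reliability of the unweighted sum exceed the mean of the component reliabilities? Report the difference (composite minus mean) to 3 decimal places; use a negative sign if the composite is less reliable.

0.136

Var(sum) = 2 + 1.14 = 3.14; true-score variance = 1.25 + 1.14 = 2.39; composite reliability = 0.7611.
Mean component reliability = 0.6250.
Difference = 0.7611 − 0.6250 = 0.136.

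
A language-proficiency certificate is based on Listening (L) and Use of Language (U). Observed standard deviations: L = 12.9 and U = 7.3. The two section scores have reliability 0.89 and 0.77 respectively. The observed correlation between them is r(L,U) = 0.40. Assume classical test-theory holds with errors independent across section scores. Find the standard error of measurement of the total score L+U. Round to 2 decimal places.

5.53

Var(total) = 219.7 + 75.336 = 295.036.
True-score variance = 189.138 + 75.336 = 264.474, so reliability = 0.8964.
Error variance = 295.036 − 264.474 = 30.5618; SEM = √30.5618 = 5.53.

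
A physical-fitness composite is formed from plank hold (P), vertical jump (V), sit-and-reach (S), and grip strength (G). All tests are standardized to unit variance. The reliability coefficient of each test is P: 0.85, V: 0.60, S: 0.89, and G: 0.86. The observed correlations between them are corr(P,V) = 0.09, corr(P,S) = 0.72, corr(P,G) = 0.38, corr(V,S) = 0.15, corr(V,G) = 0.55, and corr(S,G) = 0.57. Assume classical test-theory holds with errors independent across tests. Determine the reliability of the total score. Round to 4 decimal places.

Var(P+V+S+G) = 4 + 2·[0.09 + 0.72 + 0.38 + 0.15 + 0.55 + 0.57] = 4 + 4.92 = 8.92.
Under uncorrelated errors the observed covariances equal the true-score covariances, so only the own-variance terms attenuate.
True-score variance = [0.85 + 0.60 + 0.89 + 0.86] + 4.92 = 3.2 + 4.92 = 8.12.
Reliability = 8.12 / 8.92 = 0.9103.

0.9103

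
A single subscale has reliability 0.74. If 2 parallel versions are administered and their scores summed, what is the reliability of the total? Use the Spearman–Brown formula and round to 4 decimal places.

0.8506

ρ_k = kρ / (1 + (k−1)ρ) = 2·0.74 / (1 + 1·0.74) = 1.480 / 1.740 = 0.8506.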